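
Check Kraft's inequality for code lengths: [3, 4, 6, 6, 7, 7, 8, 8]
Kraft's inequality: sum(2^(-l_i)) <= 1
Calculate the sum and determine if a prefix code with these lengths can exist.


Sum = 2^(-3) + 2^(-4) + 2^(-6) + 2^(-6) + 2^(-7) + 2^(-7) + 2^(-8) + 2^(-8)
    = 0.125 + 0.0625 + 0.015625 + 0.015625 + 0.0078125 + 0.0078125 + 0.00390625 + 0.00390625
    = 62/256 = 0.2421875
Since 0.2421875 <= 1, Kraft's inequality IS satisfied.
A prefix code with these lengths CAN exist.

Kraft sum = 0.2421875. Satisfied.


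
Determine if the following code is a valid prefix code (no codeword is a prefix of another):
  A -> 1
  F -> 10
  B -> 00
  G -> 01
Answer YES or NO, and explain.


Checking each pair (does one codeword prefix another?):
  A='1' vs F='10': prefix -- VIOLATION

NO -- this is NOT a valid prefix code. A (1) is a prefix of F (10).


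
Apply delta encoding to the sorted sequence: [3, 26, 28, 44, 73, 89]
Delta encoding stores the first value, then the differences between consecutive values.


First value: 3
Deltas:
  26 - 3 = 23
  28 - 26 = 2
  44 - 28 = 16
  73 - 44 = 29
  89 - 73 = 16


Delta encoded: [3, 23, 2, 16, 29, 16]


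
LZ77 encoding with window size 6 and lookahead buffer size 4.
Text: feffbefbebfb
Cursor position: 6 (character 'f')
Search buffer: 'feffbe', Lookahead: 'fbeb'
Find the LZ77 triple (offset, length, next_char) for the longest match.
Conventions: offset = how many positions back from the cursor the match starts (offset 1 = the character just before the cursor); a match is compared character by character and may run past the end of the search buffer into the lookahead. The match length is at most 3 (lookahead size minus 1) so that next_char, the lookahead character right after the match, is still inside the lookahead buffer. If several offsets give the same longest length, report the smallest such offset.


Try each offset into the search buffer:
  offset=1 (pos 5, char 'e'): match length 0
  offset=2 (pos 4, char 'b'): match length 0
  offset=3 (pos 3, char 'f'): match length 3
  offset=4 (pos 2, char 'f'): match length 1
  offset=5 (pos 1, char 'e'): match length 0
  offset=6 (pos 0, char 'f'): match length 1
Longest match has length 3 at offset 3.
next_char = character at position 6 + 3 = 9 -> 'b'

Best match: offset=3, length=3 (matching 'fbe' starting at position 3)
LZ77 triple: (3, 3, 'b')


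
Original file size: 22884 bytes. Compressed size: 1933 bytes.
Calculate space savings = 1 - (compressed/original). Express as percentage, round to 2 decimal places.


ratio = compressed/original = 1933/22884 = 0.084469
savings = 1 - ratio = 1 - 0.084469 = 0.915531
as a percentage: 0.915531 * 100 = 91.55%

Space savings = 1 - 1933/22884 = 91.55%


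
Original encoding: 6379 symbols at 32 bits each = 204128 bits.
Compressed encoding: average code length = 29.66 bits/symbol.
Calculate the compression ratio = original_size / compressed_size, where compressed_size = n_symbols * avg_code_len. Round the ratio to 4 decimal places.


original_size = n_symbols * orig_bits = 6379 * 32 = 204128 bits
compressed_size = n_symbols * avg_code_len = 6379 * 29.66 = 189201.14 bits
ratio = original_size / compressed_size = 204128 / 189201.14 = 1.0789

Compression ratio = 1.0789


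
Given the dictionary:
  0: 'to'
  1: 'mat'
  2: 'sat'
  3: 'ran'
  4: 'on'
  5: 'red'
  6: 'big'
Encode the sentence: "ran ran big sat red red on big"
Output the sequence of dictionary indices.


Look up each word in the dictionary:
  'ran' -> 3
  'ran' -> 3
  'big' -> 6
  'sat' -> 2
  'red' -> 5
  'red' -> 5
  'on' -> 4
  'big' -> 6

Encoded: [3, 3, 6, 2, 5, 5, 4, 6]


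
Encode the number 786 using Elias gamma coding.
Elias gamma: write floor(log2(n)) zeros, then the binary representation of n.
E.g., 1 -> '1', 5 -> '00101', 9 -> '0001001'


num_bits = floor(log2(786)) + 1 = 10
leading_zeros = num_bits - 1 = 9
binary(786) = 1100010010

Elias gamma(786) = '000000000' + '1100010010' = 0000000001100010010 (19 bits)


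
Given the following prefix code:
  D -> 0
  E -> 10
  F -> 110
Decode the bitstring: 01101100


Decoding step by step:
Bits 0 -> D
Bits 110 -> F
Bits 110 -> F
Bits 0 -> D


Decoded message: DFFD


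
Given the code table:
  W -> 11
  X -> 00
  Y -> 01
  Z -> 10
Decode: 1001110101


Decoding:
10 -> Z
01 -> Y
11 -> W
01 -> Y
01 -> Y


Result: ZYWYY


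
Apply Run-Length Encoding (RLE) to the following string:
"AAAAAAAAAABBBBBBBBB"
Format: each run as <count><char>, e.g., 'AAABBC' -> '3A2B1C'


Scanning runs left to right:
  i=0: run of 'A' x 10 -> '10A'
  i=10: run of 'B' x 9 -> '9B'

RLE = 10A9B


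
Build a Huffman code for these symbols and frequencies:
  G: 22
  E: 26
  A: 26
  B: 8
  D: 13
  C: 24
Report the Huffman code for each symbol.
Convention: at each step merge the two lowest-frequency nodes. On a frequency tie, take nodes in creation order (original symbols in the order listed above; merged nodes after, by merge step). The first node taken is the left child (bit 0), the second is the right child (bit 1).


Huffman tree construction:
Step 1: Merge B(8) + D(13) = 21
Step 2: Merge (B+D)(21) + G(22) = 43
Step 3: Merge C(24) + E(26) = 50
Step 4: Merge A(26) + ((B+D)+G)(43) = 69
Step 5: Merge (C+E)(50) + (A+((B+D)+G))(69) = 119
Read each symbol's code off the tree from the root (left child = 0, right child = 1).

Codes:
  G: 111 (length 3)
  E: 01 (length 2)
  A: 10 (length 2)
  B: 1100 (length 4)
  D: 1101 (length 4)
  C: 00 (length 2)
Average code length: 302/119 = 2.5378 bits/symbol


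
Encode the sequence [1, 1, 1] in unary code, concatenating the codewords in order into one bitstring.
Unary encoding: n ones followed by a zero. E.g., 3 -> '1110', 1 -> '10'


Encode each number as n ones followed by a terminating 0:
  1 -> 10 (2 bits)
  1 -> 10 (2 bits)
  1 -> 10 (2 bits)
Total length = 2 + 2 + 2 = 6 bits.

Unary([1, 1, 1]) = 101010 (6 bits)


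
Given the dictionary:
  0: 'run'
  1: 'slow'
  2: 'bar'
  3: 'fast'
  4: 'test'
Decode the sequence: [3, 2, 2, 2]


Look up each index in the dictionary:
  3 -> 'fast'
  2 -> 'bar'
  2 -> 'bar'
  2 -> 'bar'

Decoded: "fast bar bar bar"


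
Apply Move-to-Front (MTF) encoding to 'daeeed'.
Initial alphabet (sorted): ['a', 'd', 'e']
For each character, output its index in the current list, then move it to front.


MTF encoding:
'd': index 1 in ['a', 'd', 'e'] -> ['d', 'a', 'e']
'a': index 1 in ['d', 'a', 'e'] -> ['a', 'd', 'e']
'e': index 2 in ['a', 'd', 'e'] -> ['e', 'a', 'd']
'e': index 0 in ['e', 'a', 'd'] -> ['e', 'a', 'd']
'e': index 0 in ['e', 'a', 'd'] -> ['e', 'a', 'd']
'd': index 2 in ['e', 'a', 'd'] -> ['d', 'e', 'a']


Output: [1, 1, 2, 0, 0, 2]


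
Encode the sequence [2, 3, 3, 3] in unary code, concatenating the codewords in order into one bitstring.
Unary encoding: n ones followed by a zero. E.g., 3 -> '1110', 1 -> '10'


Encode each number as n ones followed by a terminating 0:
  2 -> 110 (3 bits)
  3 -> 1110 (4 bits)
  3 -> 1110 (4 bits)
  3 -> 1110 (4 bits)
Total length = 3 + 4 + 4 + 4 = 15 bits.

Unary([2, 3, 3, 3]) = 110111011101110 (15 bits)


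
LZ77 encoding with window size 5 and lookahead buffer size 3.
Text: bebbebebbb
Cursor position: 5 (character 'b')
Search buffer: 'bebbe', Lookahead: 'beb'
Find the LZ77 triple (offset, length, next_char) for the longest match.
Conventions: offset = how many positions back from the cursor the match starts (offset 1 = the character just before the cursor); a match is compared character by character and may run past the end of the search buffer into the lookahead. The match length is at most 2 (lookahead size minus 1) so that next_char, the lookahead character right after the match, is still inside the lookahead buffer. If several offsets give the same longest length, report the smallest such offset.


Try each offset into the search buffer:
  offset=1 (pos 4, char 'e'): match length 0
  offset=2 (pos 3, char 'b'): match length 2
  offset=3 (pos 2, char 'b'): match length 1
  offset=4 (pos 1, char 'e'): match length 0
  offset=5 (pos 0, char 'b'): match length 2
Longest match has length 2, found at offsets 2, 5; take the smallest, offset 2.
next_char = character at position 5 + 2 = 7 -> 'b'

Best match: offset=2, length=2 (matching 'be' starting at position 3)
LZ77 triple: (2, 2, 'b')


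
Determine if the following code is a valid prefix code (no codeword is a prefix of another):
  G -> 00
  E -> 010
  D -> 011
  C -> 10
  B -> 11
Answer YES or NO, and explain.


Checking each pair (does one codeword prefix another?):
  G='00' vs E='010': no prefix
  G='00' vs D='011': no prefix
  G='00' vs C='10': no prefix
  G='00' vs B='11': no prefix
  E='010' vs G='00': no prefix
  E='010' vs D='011': no prefix
  E='010' vs C='10': no prefix
  E='010' vs B='11': no prefix
  D='011' vs G='00': no prefix
  D='011' vs E='010': no prefix
  D='011' vs C='10': no prefix
  D='011' vs B='11': no prefix
  C='10' vs G='00': no prefix
  C='10' vs E='010': no prefix
  C='10' vs D='011': no prefix
  C='10' vs B='11': no prefix
  B='11' vs G='00': no prefix
  B='11' vs E='010': no prefix
  B='11' vs D='011': no prefix
  B='11' vs C='10': no prefix
No violation found over all pairs.

YES -- this is a valid prefix code. No codeword is a prefix of any other codeword.


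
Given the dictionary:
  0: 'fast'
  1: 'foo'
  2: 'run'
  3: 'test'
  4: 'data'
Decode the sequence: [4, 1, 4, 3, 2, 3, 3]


Look up each index in the dictionary:
  4 -> 'data'
  1 -> 'foo'
  4 -> 'data'
  3 -> 'test'
  2 -> 'run'
  3 -> 'test'
  3 -> 'test'

Decoded: "data foo data test run test test"


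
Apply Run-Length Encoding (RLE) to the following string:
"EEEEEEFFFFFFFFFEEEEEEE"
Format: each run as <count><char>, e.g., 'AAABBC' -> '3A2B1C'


Scanning runs left to right:
  i=0: run of 'E' x 6 -> '6E'
  i=6: run of 'F' x 9 -> '9F'
  i=15: run of 'E' x 7 -> '7E'

RLE = 6E9F7E


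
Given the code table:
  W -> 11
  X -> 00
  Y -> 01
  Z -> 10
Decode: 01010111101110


Decoding:
01 -> Y
01 -> Y
01 -> Y
11 -> W
10 -> Z
11 -> W
10 -> Z


Result: YYYWZWZ


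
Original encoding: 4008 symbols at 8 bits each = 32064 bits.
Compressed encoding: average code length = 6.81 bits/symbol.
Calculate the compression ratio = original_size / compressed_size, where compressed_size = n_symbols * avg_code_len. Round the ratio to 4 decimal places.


original_size = n_symbols * orig_bits = 4008 * 8 = 32064 bits
compressed_size = n_symbols * avg_code_len = 4008 * 6.81 = 27294.48 bits
ratio = original_size / compressed_size = 32064 / 27294.48 = 1.1747

Compression ratio = 1.1747


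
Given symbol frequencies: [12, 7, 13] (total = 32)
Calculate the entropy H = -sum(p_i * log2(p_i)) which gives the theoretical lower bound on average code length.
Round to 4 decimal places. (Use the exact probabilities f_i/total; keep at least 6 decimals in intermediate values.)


Per-symbol terms -p_i * log2(p_i) with p_i = f_i/32:
  p = 12/32 = 0.375000: log2(p) = -1.415037, -p*log2(p) = 0.530639
  p = 7/32 = 0.218750: log2(p) = -2.192645, -p*log2(p) = 0.479641
  p = 13/32 = 0.406250: log2(p) = -1.299560, -p*log2(p) = 0.527946
H = 0.530639 + 0.479641 + 0.527946 = 1.538226

H = 1.5382 bits/symbol


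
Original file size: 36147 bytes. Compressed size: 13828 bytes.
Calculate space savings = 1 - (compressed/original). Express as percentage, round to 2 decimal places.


ratio = compressed/original = 13828/36147 = 0.382549
savings = 1 - ratio = 1 - 0.382549 = 0.617451
as a percentage: 0.617451 * 100 = 61.75%

Space savings = 1 - 13828/36147 = 61.75%


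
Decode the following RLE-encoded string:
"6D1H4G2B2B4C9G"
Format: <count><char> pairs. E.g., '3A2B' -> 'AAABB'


Expanding each <count><char> pair:
  6D -> 'DDDDDD'
  1H -> 'H'
  4G -> 'GGGG'
  2B -> 'BB'
  2B -> 'BB'
  4C -> 'CCCC'
  9G -> 'GGGGGGGGG'

Decoded = DDDDDDHGGGGBBBBCCCCGGGGGGGGG


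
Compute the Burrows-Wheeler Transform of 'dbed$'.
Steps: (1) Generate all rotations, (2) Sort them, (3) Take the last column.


Rotations (sorted):
  0: $dbed -> last char: d
  1: bed$d -> last char: d
  2: d$dbe -> last char: e
  3: dbed$ -> last char: $
  4: ed$db -> last char: b


BWT = dde$b


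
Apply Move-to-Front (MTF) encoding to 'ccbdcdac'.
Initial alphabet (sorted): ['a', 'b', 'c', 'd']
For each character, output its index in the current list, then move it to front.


MTF encoding:
'c': index 2 in ['a', 'b', 'c', 'd'] -> ['c', 'a', 'b', 'd']
'c': index 0 in ['c', 'a', 'b', 'd'] -> ['c', 'a', 'b', 'd']
'b': index 2 in ['c', 'a', 'b', 'd'] -> ['b', 'c', 'a', 'd']
'd': index 3 in ['b', 'c', 'a', 'd'] -> ['d', 'b', 'c', 'a']
'c': index 2 in ['d', 'b', 'c', 'a'] -> ['c', 'd', 'b', 'a']
'd': index 1 in ['c', 'd', 'b', 'a'] -> ['d', 'c', 'b', 'a']
'a': index 3 in ['d', 'c', 'b', 'a'] -> ['a', 'd', 'c', 'b']
'c': index 2 in ['a', 'd', 'c', 'b'] -> ['c', 'a', 'd', 'b']


Output: [2, 0, 2, 3, 2, 1, 3, 2]


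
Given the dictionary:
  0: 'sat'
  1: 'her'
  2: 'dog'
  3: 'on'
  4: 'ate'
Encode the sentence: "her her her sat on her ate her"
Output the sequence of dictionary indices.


Look up each word in the dictionary:
  'her' -> 1
  'her' -> 1
  'her' -> 1
  'sat' -> 0
  'on' -> 3
  'her' -> 1
  'ate' -> 4
  'her' -> 1

Encoded: [1, 1, 1, 0, 3, 1, 4, 1]


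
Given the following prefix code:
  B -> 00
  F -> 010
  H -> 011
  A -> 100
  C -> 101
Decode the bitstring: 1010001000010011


Decoding step by step:
Bits 101 -> C
Bits 00 -> B
Bits 010 -> F
Bits 00 -> B
Bits 010 -> F
Bits 011 -> H


Decoded message: CBFBFH


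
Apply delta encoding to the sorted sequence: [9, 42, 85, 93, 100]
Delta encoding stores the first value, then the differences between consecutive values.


First value: 9
Deltas:
  42 - 9 = 33
  85 - 42 = 43
  93 - 85 = 8
  100 - 93 = 7


Delta encoded: [9, 33, 43, 8, 7]


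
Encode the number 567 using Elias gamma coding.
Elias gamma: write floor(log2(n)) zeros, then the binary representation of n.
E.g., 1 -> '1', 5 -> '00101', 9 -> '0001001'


num_bits = floor(log2(567)) + 1 = 10
leading_zeros = num_bits - 1 = 9
binary(567) = 1000110111

Elias gamma(567) = '000000000' + '1000110111' = 0000000001000110111 (19 bits)


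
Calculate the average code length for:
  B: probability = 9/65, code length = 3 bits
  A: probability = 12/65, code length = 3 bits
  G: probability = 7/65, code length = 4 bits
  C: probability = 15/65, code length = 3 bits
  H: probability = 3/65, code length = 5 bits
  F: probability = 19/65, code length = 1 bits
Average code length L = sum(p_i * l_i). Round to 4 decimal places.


Weighted contributions p_i * l_i:
  B: (9/65) * 3 = 27/65
  A: (12/65) * 3 = 36/65
  G: (7/65) * 4 = 28/65
  C: (15/65) * 3 = 45/65
  H: (3/65) * 5 = 15/65
  F: (19/65) * 1 = 19/65
Sum = (27 + 36 + 28 + 45 + 15 + 19)/65 = 170/65

L = 170/65 = 2.6154 bits/symbol


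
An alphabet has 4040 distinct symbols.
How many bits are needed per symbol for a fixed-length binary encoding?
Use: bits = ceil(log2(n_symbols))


log2(4040) = 11.9801
Bracket: 2^11 = 2048 < 4040 <= 2^12 = 4096
So ceil(log2(4040)) = 12

bits = ceil(log2(4040)) = ceil(11.9801) = 12 bits


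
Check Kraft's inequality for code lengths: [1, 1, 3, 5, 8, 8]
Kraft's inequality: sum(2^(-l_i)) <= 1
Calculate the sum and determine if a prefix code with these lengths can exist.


Sum = 2^(-1) + 2^(-1) + 2^(-3) + 2^(-5) + 2^(-8) + 2^(-8)
    = 0.5 + 0.5 + 0.125 + 0.03125 + 0.00390625 + 0.00390625
    = 298/256 = 1.1640625
Since 1.1640625 > 1, Kraft's inequality is NOT satisfied.
A prefix code with these lengths CANNOT exist.

Kraft sum = 1.1640625. Not satisfied.


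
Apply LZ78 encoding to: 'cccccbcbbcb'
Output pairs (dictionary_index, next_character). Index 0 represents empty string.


LZ78 encoding steps:
Dictionary: {0: ''}
Step 1: w='' (idx 0), next='c' -> output (0, 'c'), add 'c' as idx 1
Step 2: w='c' (idx 1), next='c' -> output (1, 'c'), add 'cc' as idx 2
Step 3: w='cc' (idx 2), next='b' -> output (2, 'b'), add 'ccb' as idx 3
Step 4: w='c' (idx 1), next='b' -> output (1, 'b'), add 'cb' as idx 4
Step 5: w='' (idx 0), next='b' -> output (0, 'b'), add 'b' as idx 5
Step 6: w='cb' (idx 4), end of input -> output (4, '')


Encoded: [(0, 'c'), (1, 'c'), (2, 'b'), (1, 'b'), (0, 'b'), (4, '')]


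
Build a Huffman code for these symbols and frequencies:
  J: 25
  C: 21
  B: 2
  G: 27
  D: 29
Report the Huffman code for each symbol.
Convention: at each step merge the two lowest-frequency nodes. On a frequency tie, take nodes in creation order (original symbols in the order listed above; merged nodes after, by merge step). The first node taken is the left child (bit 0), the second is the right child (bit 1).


Huffman tree construction:
Step 1: Merge B(2) + C(21) = 23
Step 2: Merge (B+C)(23) + J(25) = 48
Step 3: Merge G(27) + D(29) = 56
Step 4: Merge ((B+C)+J)(48) + (G+D)(56) = 104
Read each symbol's code off the tree from the root (left child = 0, right child = 1).

Codes:
  J: 01 (length 2)
  C: 001 (length 3)
  B: 000 (length 3)
  G: 10 (length 2)
  D: 11 (length 2)
Average code length: 231/104 = 2.2212 bits/symbol


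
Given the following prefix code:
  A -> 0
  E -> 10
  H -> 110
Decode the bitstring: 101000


Decoding step by step:
Bits 10 -> E
Bits 10 -> E
Bits 0 -> A
Bits 0 -> A


Decoded message: EEAA


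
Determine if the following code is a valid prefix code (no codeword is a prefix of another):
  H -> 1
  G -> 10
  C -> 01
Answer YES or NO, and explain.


Checking each pair (does one codeword prefix another?):
  H='1' vs G='10': prefix -- VIOLATION

NO -- this is NOT a valid prefix code. H (1) is a prefix of G (10).


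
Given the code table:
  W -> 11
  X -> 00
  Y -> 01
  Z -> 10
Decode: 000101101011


Decoding:
00 -> X
01 -> Y
01 -> Y
10 -> Z
10 -> Z
11 -> W


Result: XYYZZW


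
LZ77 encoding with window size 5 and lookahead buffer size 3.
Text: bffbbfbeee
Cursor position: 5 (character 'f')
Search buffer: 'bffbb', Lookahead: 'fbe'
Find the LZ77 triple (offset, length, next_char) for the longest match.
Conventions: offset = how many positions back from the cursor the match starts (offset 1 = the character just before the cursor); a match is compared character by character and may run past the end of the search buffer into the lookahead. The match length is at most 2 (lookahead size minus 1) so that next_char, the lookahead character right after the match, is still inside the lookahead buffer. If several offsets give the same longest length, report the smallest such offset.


Try each offset into the search buffer:
  offset=1 (pos 4, char 'b'): match length 0
  offset=2 (pos 3, char 'b'): match length 0
  offset=3 (pos 2, char 'f'): match length 2
  offset=4 (pos 1, char 'f'): match length 1
  offset=5 (pos 0, char 'b'): match length 0
Longest match has length 2 at offset 3.
next_char = character at position 5 + 2 = 7 -> 'e'

Best match: offset=3, length=2 (matching 'fb' starting at position 2)
LZ77 triple: (3, 2, 'e')


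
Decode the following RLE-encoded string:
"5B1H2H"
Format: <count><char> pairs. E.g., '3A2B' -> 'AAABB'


Expanding each <count><char> pair:
  5B -> 'BBBBB'
  1H -> 'H'
  2H -> 'HH'

Decoded = BBBBBHHH


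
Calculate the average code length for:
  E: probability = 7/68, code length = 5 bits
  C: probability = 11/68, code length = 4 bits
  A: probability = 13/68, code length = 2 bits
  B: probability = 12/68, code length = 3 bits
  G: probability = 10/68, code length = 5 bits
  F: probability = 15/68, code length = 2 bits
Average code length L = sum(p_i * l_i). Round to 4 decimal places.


Weighted contributions p_i * l_i:
  E: (7/68) * 5 = 35/68
  C: (11/68) * 4 = 44/68
  A: (13/68) * 2 = 26/68
  B: (12/68) * 3 = 36/68
  G: (10/68) * 5 = 50/68
  F: (15/68) * 2 = 30/68
Sum = (35 + 44 + 26 + 36 + 50 + 30)/68 = 221/68

L = 221/68 = 3.2500 bits/symbol


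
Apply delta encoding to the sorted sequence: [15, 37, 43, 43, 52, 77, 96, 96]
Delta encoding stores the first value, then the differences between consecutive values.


First value: 15
Deltas:
  37 - 15 = 22
  43 - 37 = 6
  43 - 43 = 0
  52 - 43 = 9
  77 - 52 = 25
  96 - 77 = 19
  96 - 96 = 0


Delta encoded: [15, 22, 6, 0, 9, 25, 19, 0]


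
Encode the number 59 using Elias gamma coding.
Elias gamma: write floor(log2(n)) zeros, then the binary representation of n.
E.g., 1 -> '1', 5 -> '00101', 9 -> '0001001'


num_bits = floor(log2(59)) + 1 = 6
leading_zeros = num_bits - 1 = 5
binary(59) = 111011

Elias gamma(59) = '00000' + '111011' = 00000111011 (11 bits)


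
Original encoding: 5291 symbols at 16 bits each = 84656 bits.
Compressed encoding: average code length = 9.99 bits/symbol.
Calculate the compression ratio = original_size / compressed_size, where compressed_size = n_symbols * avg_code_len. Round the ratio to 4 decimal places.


original_size = n_symbols * orig_bits = 5291 * 16 = 84656 bits
compressed_size = n_symbols * avg_code_len = 5291 * 9.99 = 52857.09 bits
ratio = original_size / compressed_size = 84656 / 52857.09 = 1.6016

Compression ratio = 1.6016


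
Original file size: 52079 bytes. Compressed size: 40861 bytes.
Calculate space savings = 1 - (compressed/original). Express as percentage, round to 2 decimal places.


ratio = compressed/original = 40861/52079 = 0.784596
savings = 1 - ratio = 1 - 0.784596 = 0.215404
as a percentage: 0.215404 * 100 = 21.54%

Space savings = 1 - 40861/52079 = 21.54%


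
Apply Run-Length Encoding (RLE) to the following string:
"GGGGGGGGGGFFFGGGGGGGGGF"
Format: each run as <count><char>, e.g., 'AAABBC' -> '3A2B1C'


Scanning runs left to right:
  i=0: run of 'G' x 10 -> '10G'
  i=10: run of 'F' x 3 -> '3F'
  i=13: run of 'G' x 9 -> '9G'
  i=22: run of 'F' x 1 -> '1F'

RLE = 10G3F9G1F


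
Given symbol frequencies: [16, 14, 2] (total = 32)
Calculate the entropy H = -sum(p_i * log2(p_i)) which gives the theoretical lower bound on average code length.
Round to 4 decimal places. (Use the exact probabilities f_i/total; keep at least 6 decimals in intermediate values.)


Per-symbol terms -p_i * log2(p_i) with p_i = f_i/32:
  p = 16/32 = 0.500000: log2(p) = -1.000000, -p*log2(p) = 0.500000
  p = 14/32 = 0.437500: log2(p) = -1.192645, -p*log2(p) = 0.521782
  p = 2/32 = 0.062500: log2(p) = -4.000000, -p*log2(p) = 0.250000
H = 0.500000 + 0.521782 + 0.250000 = 1.271782

H = 1.2718 bits/symbol


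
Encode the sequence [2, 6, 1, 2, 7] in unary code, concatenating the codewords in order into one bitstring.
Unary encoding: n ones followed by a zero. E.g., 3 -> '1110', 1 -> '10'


Encode each number as n ones followed by a terminating 0:
  2 -> 110 (3 bits)
  6 -> 1111110 (7 bits)
  1 -> 10 (2 bits)
  2 -> 110 (3 bits)
  7 -> 11111110 (8 bits)
Total length = 3 + 7 + 2 + 3 + 8 = 23 bits.

Unary([2, 6, 1, 2, 7]) = 11011111101011011111110 (23 bits)


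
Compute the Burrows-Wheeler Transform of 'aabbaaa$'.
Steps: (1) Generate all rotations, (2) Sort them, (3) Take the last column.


Rotations (sorted):
  0: $aabbaaa -> last char: a
  1: a$aabbaa -> last char: a
  2: aa$aabba -> last char: a
  3: aaa$aabb -> last char: b
  4: aabbaaa$ -> last char: $
  5: abbaaa$a -> last char: a
  6: baaa$aab -> last char: b
  7: bbaaa$aa -> last char: a


BWT = aaab$aba


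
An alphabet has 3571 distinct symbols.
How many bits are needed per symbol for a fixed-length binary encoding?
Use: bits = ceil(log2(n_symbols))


log2(3571) = 11.8021
Bracket: 2^11 = 2048 < 3571 <= 2^12 = 4096
So ceil(log2(3571)) = 12

bits = ceil(log2(3571)) = ceil(11.8021) = 12 bits


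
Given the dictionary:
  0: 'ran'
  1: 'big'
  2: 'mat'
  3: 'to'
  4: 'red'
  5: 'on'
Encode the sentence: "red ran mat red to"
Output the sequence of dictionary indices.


Look up each word in the dictionary:
  'red' -> 4
  'ran' -> 0
  'mat' -> 2
  'red' -> 4
  'to' -> 3

Encoded: [4, 0, 2, 4, 3]


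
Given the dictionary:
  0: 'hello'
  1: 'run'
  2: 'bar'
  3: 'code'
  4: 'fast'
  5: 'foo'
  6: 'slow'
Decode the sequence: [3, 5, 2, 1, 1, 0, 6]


Look up each index in the dictionary:
  3 -> 'code'
  5 -> 'foo'
  2 -> 'bar'
  1 -> 'run'
  1 -> 'run'
  0 -> 'hello'
  6 -> 'slow'

Decoded: "code foo bar run run hello slow"


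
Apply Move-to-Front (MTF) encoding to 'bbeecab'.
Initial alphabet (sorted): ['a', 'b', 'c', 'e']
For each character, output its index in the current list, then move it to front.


MTF encoding:
'b': index 1 in ['a', 'b', 'c', 'e'] -> ['b', 'a', 'c', 'e']
'b': index 0 in ['b', 'a', 'c', 'e'] -> ['b', 'a', 'c', 'e']
'e': index 3 in ['b', 'a', 'c', 'e'] -> ['e', 'b', 'a', 'c']
'e': index 0 in ['e', 'b', 'a', 'c'] -> ['e', 'b', 'a', 'c']
'c': index 3 in ['e', 'b', 'a', 'c'] -> ['c', 'e', 'b', 'a']
'a': index 3 in ['c', 'e', 'b', 'a'] -> ['a', 'c', 'e', 'b']
'b': index 3 in ['a', 'c', 'e', 'b'] -> ['b', 'a', 'c', 'e']


Output: [1, 0, 3, 0, 3, 3, 3]


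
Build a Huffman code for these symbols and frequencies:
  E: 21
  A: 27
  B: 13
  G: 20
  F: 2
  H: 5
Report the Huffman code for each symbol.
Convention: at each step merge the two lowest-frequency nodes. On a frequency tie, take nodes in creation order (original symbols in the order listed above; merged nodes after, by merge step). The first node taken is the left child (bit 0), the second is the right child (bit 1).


Huffman tree construction:
Step 1: Merge F(2) + H(5) = 7
Step 2: Merge (F+H)(7) + B(13) = 20
Step 3: Merge G(20) + ((F+H)+B)(20) = 40
Step 4: Merge E(21) + A(27) = 48
Step 5: Merge (G+((F+H)+B))(40) + (E+A)(48) = 88
Read each symbol's code off the tree from the root (left child = 0, right child = 1).

Codes:
  E: 10 (length 2)
  A: 11 (length 2)
  B: 011 (length 3)
  G: 00 (length 2)
  F: 0100 (length 4)
  H: 0101 (length 4)
Average code length: 203/88 = 2.3068 bits/symbol


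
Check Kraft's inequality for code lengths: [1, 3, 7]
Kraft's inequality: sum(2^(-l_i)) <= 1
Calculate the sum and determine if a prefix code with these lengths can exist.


Sum = 2^(-1) + 2^(-3) + 2^(-7)
    = 0.5 + 0.125 + 0.0078125
    = 81/128 = 0.6328125
Since 0.6328125 <= 1, Kraft's inequality IS satisfied.
A prefix code with these lengths CAN exist.

Kraft sum = 0.6328125. Satisfied.


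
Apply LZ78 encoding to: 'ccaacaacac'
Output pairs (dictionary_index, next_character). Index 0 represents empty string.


LZ78 encoding steps:
Dictionary: {0: ''}
Step 1: w='' (idx 0), next='c' -> output (0, 'c'), add 'c' as idx 1
Step 2: w='c' (idx 1), next='a' -> output (1, 'a'), add 'ca' as idx 2
Step 3: w='' (idx 0), next='a' -> output (0, 'a'), add 'a' as idx 3
Step 4: w='ca' (idx 2), next='a' -> output (2, 'a'), add 'caa' as idx 4
Step 5: w='ca' (idx 2), next='c' -> output (2, 'c'), add 'cac' as idx 5


Encoded: [(0, 'c'), (1, 'a'), (0, 'a'), (2, 'a'), (2, 'c')]


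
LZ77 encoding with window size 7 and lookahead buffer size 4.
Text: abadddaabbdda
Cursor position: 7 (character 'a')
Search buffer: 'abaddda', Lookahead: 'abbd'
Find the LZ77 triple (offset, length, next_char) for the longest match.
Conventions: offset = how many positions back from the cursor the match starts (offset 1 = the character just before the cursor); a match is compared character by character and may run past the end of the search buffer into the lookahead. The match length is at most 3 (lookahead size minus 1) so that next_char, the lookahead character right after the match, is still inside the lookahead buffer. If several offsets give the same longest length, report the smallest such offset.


Try each offset into the search buffer:
  offset=1 (pos 6, char 'a'): match length 1
  offset=2 (pos 5, char 'd'): match length 0
  offset=3 (pos 4, char 'd'): match length 0
  offset=4 (pos 3, char 'd'): match length 0
  offset=5 (pos 2, char 'a'): match length 1
  offset=6 (pos 1, char 'b'): match length 0
  offset=7 (pos 0, char 'a'): match length 2
Longest match has length 2 at offset 7.
next_char = character at position 7 + 2 = 9 -> 'b'

Best match: offset=7, length=2 (matching 'ab' starting at position 0)
LZ77 triple: (7, 2, 'b')


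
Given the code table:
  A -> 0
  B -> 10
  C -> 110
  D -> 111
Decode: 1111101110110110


Decoding:
111 -> D
110 -> C
111 -> D
0 -> A
110 -> C
110 -> C


Result: DCDACC


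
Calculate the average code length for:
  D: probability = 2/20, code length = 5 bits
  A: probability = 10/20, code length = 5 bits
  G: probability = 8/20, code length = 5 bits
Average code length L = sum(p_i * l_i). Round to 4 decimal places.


Weighted contributions p_i * l_i:
  D: (2/20) * 5 = 10/20
  A: (10/20) * 5 = 50/20
  G: (8/20) * 5 = 40/20
Sum = (10 + 50 + 40)/20 = 100/20

L = 100/20 = 5.0000 bits/symbol


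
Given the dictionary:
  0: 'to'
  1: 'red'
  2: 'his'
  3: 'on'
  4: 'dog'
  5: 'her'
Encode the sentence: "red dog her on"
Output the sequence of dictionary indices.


Look up each word in the dictionary:
  'red' -> 1
  'dog' -> 4
  'her' -> 5
  'on' -> 3

Encoded: [1, 4, 5, 3]


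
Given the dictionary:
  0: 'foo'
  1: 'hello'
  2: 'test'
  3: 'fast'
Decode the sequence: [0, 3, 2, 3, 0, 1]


Look up each index in the dictionary:
  0 -> 'foo'
  3 -> 'fast'
  2 -> 'test'
  3 -> 'fast'
  0 -> 'foo'
  1 -> 'hello'

Decoded: "foo fast test fast foo hello"


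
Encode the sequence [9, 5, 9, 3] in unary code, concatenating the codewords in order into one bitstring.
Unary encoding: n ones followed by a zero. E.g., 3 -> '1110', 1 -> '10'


Encode each number as n ones followed by a terminating 0:
  9 -> 1111111110 (10 bits)
  5 -> 111110 (6 bits)
  9 -> 1111111110 (10 bits)
  3 -> 1110 (4 bits)
Total length = 10 + 6 + 10 + 4 = 30 bits.

Unary([9, 5, 9, 3]) = 111111111011111011111111101110 (30 bits)


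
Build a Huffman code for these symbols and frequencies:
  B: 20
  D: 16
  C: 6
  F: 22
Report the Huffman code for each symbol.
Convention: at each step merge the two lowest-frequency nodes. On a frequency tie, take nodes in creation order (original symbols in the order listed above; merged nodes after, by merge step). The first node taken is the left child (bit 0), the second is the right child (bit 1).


Huffman tree construction:
Step 1: Merge C(6) + D(16) = 22
Step 2: Merge B(20) + F(22) = 42
Step 3: Merge (C+D)(22) + (B+F)(42) = 64
Read each symbol's code off the tree from the root (left child = 0, right child = 1).

Codes:
  B: 10 (length 2)
  D: 01 (length 2)
  C: 00 (length 2)
  F: 11 (length 2)
Average code length: 128/64 = 2.0000 bits/symbol


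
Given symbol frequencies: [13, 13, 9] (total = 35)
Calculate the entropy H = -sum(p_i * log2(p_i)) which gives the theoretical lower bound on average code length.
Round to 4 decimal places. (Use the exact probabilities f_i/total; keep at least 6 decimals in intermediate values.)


Per-symbol terms -p_i * log2(p_i) with p_i = f_i/35:
  p = 13/35 = 0.371429: log2(p) = -1.428843, -p*log2(p) = 0.530713
  p = 13/35 = 0.371429: log2(p) = -1.428843, -p*log2(p) = 0.530713
  p = 9/35 = 0.257143: log2(p) = -1.959358, -p*log2(p) = 0.503835
H = 0.530713 + 0.530713 + 0.503835 = 1.565261

H = 1.5653 bits/symbol


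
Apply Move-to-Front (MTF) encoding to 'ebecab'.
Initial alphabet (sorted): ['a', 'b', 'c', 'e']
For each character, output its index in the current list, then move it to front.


MTF encoding:
'e': index 3 in ['a', 'b', 'c', 'e'] -> ['e', 'a', 'b', 'c']
'b': index 2 in ['e', 'a', 'b', 'c'] -> ['b', 'e', 'a', 'c']
'e': index 1 in ['b', 'e', 'a', 'c'] -> ['e', 'b', 'a', 'c']
'c': index 3 in ['e', 'b', 'a', 'c'] -> ['c', 'e', 'b', 'a']
'a': index 3 in ['c', 'e', 'b', 'a'] -> ['a', 'c', 'e', 'b']
'b': index 3 in ['a', 'c', 'e', 'b'] -> ['b', 'a', 'c', 'e']


Output: [3, 2, 1, 3, 3, 3]


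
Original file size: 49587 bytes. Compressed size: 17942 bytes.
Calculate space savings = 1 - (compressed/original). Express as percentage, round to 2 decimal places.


ratio = compressed/original = 17942/49587 = 0.361829
savings = 1 - ratio = 1 - 0.361829 = 0.638171
as a percentage: 0.638171 * 100 = 63.82%

Space savings = 1 - 17942/49587 = 63.82%


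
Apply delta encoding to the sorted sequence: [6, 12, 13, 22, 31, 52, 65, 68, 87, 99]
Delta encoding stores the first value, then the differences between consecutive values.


First value: 6
Deltas:
  12 - 6 = 6
  13 - 12 = 1
  22 - 13 = 9
  31 - 22 = 9
  52 - 31 = 21
  65 - 52 = 13
  68 - 65 = 3
  87 - 68 = 19
  99 - 87 = 12


Delta encoded: [6, 6, 1, 9, 9, 21, 13, 3, 19, 12]


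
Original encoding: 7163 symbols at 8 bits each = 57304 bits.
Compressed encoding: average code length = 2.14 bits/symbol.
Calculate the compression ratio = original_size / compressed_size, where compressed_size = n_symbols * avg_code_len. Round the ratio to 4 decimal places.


original_size = n_symbols * orig_bits = 7163 * 8 = 57304 bits
compressed_size = n_symbols * avg_code_len = 7163 * 2.14 = 15328.82 bits
ratio = original_size / compressed_size = 57304 / 15328.82 = 3.7383

Compression ratio = 3.7383


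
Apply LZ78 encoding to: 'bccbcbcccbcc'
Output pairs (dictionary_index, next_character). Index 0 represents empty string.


LZ78 encoding steps:
Dictionary: {0: ''}
Step 1: w='' (idx 0), next='b' -> output (0, 'b'), add 'b' as idx 1
Step 2: w='' (idx 0), next='c' -> output (0, 'c'), add 'c' as idx 2
Step 3: w='c' (idx 2), next='b' -> output (2, 'b'), add 'cb' as idx 3
Step 4: w='cb' (idx 3), next='c' -> output (3, 'c'), add 'cbc' as idx 4
Step 5: w='c' (idx 2), next='c' -> output (2, 'c'), add 'cc' as idx 5
Step 6: w='b' (idx 1), next='c' -> output (1, 'c'), add 'bc' as idx 6
Step 7: w='c' (idx 2), end of input -> output (2, '')


Encoded: [(0, 'b'), (0, 'c'), (2, 'b'), (3, 'c'), (2, 'c'), (1, 'c'), (2, '')]


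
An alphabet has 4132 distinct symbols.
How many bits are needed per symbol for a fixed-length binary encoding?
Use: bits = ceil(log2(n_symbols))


log2(4132) = 12.0126
Bracket: 2^12 = 4096 < 4132 <= 2^13 = 8192
So ceil(log2(4132)) = 13

bits = ceil(log2(4132)) = ceil(12.0126) = 13 bits


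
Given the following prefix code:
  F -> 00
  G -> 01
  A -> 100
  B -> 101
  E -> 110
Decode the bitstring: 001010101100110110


Decoding step by step:
Bits 00 -> F
Bits 101 -> B
Bits 01 -> G
Bits 01 -> G
Bits 100 -> A
Bits 110 -> E
Bits 110 -> E


Decoded message: FBGGAEE


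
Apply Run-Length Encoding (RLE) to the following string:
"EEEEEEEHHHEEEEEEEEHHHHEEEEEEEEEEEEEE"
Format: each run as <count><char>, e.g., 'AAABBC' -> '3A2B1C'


Scanning runs left to right:
  i=0: run of 'E' x 7 -> '7E'
  i=7: run of 'H' x 3 -> '3H'
  i=10: run of 'E' x 8 -> '8E'
  i=18: run of 'H' x 4 -> '4H'
  i=22: run of 'E' x 14 -> '14E'

RLE = 7E3H8E4H14E


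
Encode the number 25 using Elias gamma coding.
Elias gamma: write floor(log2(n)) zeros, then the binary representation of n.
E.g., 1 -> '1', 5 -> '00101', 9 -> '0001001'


num_bits = floor(log2(25)) + 1 = 5
leading_zeros = num_bits - 1 = 4
binary(25) = 11001

Elias gamma(25) = '0000' + '11001' = 000011001 (9 bits)


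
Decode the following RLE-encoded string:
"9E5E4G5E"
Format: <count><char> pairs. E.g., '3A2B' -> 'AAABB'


Expanding each <count><char> pair:
  9E -> 'EEEEEEEEE'
  5E -> 'EEEEE'
  4G -> 'GGGG'
  5E -> 'EEEEE'

Decoded = EEEEEEEEEEEEEEGGGGEEEEE


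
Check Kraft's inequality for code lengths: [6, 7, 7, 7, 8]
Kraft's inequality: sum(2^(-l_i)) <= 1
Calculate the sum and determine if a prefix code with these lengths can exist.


Sum = 2^(-6) + 2^(-7) + 2^(-7) + 2^(-7) + 2^(-8)
    = 0.015625 + 0.0078125 + 0.0078125 + 0.0078125 + 0.00390625
    = 11/256 = 0.04296875
Since 0.04296875 <= 1, Kraft's inequality IS satisfied.
A prefix code with these lengths CAN exist.

Kraft sum = 0.04296875. Satisfied.


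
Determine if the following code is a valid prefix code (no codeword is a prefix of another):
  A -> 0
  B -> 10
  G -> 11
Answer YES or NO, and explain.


Checking each pair (does one codeword prefix another?):
  A='0' vs B='10': no prefix
  A='0' vs G='11': no prefix
  B='10' vs A='0': no prefix
  B='10' vs G='11': no prefix
  G='11' vs A='0': no prefix
  G='11' vs B='10': no prefix
No violation found over all pairs.

YES -- this is a valid prefix code. No codeword is a prefix of any other codeword.


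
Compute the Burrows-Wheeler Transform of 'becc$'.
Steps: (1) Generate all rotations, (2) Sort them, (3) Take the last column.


Rotations (sorted):
  0: $becc -> last char: c
  1: becc$ -> last char: $
  2: c$bec -> last char: c
  3: cc$be -> last char: e
  4: ecc$b -> last char: b


BWT = c$ceb


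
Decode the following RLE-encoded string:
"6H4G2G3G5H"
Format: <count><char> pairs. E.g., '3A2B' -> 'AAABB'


Expanding each <count><char> pair:
  6H -> 'HHHHHH'
  4G -> 'GGGG'
  2G -> 'GG'
  3G -> 'GGG'
  5H -> 'HHHHH'

Decoded = HHHHHHGGGGGGGGGHHHHH


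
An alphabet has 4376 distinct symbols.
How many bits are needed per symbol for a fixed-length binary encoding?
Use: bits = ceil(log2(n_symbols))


log2(4376) = 12.0954
Bracket: 2^12 = 4096 < 4376 <= 2^13 = 8192
So ceil(log2(4376)) = 13

bits = ceil(log2(4376)) = ceil(12.0954) = 13 bits


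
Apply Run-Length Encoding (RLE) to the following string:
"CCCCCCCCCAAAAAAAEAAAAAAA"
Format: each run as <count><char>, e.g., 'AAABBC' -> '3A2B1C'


Scanning runs left to right:
  i=0: run of 'C' x 9 -> '9C'
  i=9: run of 'A' x 7 -> '7A'
  i=16: run of 'E' x 1 -> '1E'
  i=17: run of 'A' x 7 -> '7A'

RLE = 9C7A1E7A


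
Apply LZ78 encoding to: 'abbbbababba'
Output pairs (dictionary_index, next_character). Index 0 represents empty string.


LZ78 encoding steps:
Dictionary: {0: ''}
Step 1: w='' (idx 0), next='a' -> output (0, 'a'), add 'a' as idx 1
Step 2: w='' (idx 0), next='b' -> output (0, 'b'), add 'b' as idx 2
Step 3: w='b' (idx 2), next='b' -> output (2, 'b'), add 'bb' as idx 3
Step 4: w='b' (idx 2), next='a' -> output (2, 'a'), add 'ba' as idx 4
Step 5: w='ba' (idx 4), next='b' -> output (4, 'b'), add 'bab' as idx 5
Step 6: w='ba' (idx 4), end of input -> output (4, '')


Encoded: [(0, 'a'), (0, 'b'), (2, 'b'), (2, 'a'), (4, 'b'), (4, '')]


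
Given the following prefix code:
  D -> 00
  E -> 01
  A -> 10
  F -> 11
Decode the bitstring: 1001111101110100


Decoding step by step:
Bits 10 -> A
Bits 01 -> E
Bits 11 -> F
Bits 11 -> F
Bits 01 -> E
Bits 11 -> F
Bits 01 -> E
Bits 00 -> D


Decoded message: AEFFEFED


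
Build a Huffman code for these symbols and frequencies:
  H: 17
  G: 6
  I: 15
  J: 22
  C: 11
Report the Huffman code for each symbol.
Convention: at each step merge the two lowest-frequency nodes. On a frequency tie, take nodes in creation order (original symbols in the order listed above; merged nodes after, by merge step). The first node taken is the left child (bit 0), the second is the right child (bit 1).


Huffman tree construction:
Step 1: Merge G(6) + C(11) = 17
Step 2: Merge I(15) + H(17) = 32
Step 3: Merge (G+C)(17) + J(22) = 39
Step 4: Merge (I+H)(32) + ((G+C)+J)(39) = 71
Read each symbol's code off the tree from the root (left child = 0, right child = 1).

Codes:
  H: 01 (length 2)
  G: 100 (length 3)
  I: 00 (length 2)
  J: 11 (length 2)
  C: 101 (length 3)
Average code length: 159/71 = 2.2394 bits/symbol


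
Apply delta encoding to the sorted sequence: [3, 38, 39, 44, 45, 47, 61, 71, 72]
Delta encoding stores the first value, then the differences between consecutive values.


First value: 3
Deltas:
  38 - 3 = 35
  39 - 38 = 1
  44 - 39 = 5
  45 - 44 = 1
  47 - 45 = 2
  61 - 47 = 14
  71 - 61 = 10
  72 - 71 = 1


Delta encoded: [3, 35, 1, 5, 1, 2, 14, 10, 1]


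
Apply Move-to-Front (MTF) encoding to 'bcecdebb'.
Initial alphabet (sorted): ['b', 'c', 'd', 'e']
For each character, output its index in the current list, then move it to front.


MTF encoding:
'b': index 0 in ['b', 'c', 'd', 'e'] -> ['b', 'c', 'd', 'e']
'c': index 1 in ['b', 'c', 'd', 'e'] -> ['c', 'b', 'd', 'e']
'e': index 3 in ['c', 'b', 'd', 'e'] -> ['e', 'c', 'b', 'd']
'c': index 1 in ['e', 'c', 'b', 'd'] -> ['c', 'e', 'b', 'd']
'd': index 3 in ['c', 'e', 'b', 'd'] -> ['d', 'c', 'e', 'b']
'e': index 2 in ['d', 'c', 'e', 'b'] -> ['e', 'd', 'c', 'b']
'b': index 3 in ['e', 'd', 'c', 'b'] -> ['b', 'e', 'd', 'c']
'b': index 0 in ['b', 'e', 'd', 'c'] -> ['b', 'e', 'd', 'c']


Output: [0, 1, 3, 1, 3, 2, 3, 0]


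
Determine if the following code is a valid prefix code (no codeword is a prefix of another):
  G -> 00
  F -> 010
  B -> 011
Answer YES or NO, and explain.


Checking each pair (does one codeword prefix another?):
  G='00' vs F='010': no prefix
  G='00' vs B='011': no prefix
  F='010' vs G='00': no prefix
  F='010' vs B='011': no prefix
  B='011' vs G='00': no prefix
  B='011' vs F='010': no prefix
No violation found over all pairs.

YES -- this is a valid prefix code. No codeword is a prefix of any other codeword.
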